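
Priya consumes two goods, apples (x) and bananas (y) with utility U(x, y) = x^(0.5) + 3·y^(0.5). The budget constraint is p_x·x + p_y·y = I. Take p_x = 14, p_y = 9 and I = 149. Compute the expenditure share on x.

share on x = 0.0667

MRS = MU_x/MU_y = (1/3)·(y/x)^(0.5). Set equal to p_x/p_y.
Solve for the ratio: y/x = [3·p_x/p_y]^(2).
Substitute y = (y/x)·x into the budget: x* = I/(p_x + p_y·(y/x)).
Numerically y/x = 21.777778, so x* = 149/(14 + 9·21.777778) = 0.7095 and y* = 21.777778·0.7095 = 15.4519.
Expenditure on x: 14·0.7095 = 9.9333; share = 0.0667.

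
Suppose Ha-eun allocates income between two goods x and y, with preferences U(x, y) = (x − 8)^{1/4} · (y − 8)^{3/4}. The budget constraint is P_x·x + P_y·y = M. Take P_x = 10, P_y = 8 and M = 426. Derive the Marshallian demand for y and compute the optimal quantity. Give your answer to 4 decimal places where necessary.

y* = 34.4375

This is Cobb-Douglas in (x−8, y−8): tangency gives 0.25·P_y·(y−8) = 0.75·P_x·(x−8).
After buying the subsistence bundle (8, 8), a share 0.25 of the remaining income goes to x: x* = 8 + 0.25·(M − 8P_x − 8P_y)/P_x.
Discretionary income = 426 − 8·10 − 8·8 = 282; y* = 8 + 0.75·282/8 = 34.4375.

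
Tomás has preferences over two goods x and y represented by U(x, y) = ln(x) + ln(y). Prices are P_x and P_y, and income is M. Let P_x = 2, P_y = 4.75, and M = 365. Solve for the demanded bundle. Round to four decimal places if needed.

The MRS is y/x. Set MRS = P_x/P_y.
So P_y·y = P_x·x; combined with the budget, a share 0.5 of income goes to x.
Demand: x*(P_x,P_y,M) = 0.5·M/P_x and y* = 0.5·M/P_y.
At P_x=2, P_y=4.75, M=365: x* = 0.5·365/2 = 91.25, y* = 38.4211.

x* = 91.25, y* = 38.4211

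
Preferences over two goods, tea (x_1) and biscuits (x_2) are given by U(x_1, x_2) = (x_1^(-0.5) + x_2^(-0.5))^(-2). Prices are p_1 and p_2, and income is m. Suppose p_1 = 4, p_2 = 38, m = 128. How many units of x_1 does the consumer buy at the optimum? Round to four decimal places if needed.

x_1* = 10.2633

MRS = MU_x_1/MU_x_2 = (x_2/x_1)^(1.5). Set equal to p_1/p_2.
Solve for the ratio: x_2/x_1 = [p_1/p_2]^(2/3).
With the ratio pinned down, the budget gives x_1* = m/(p_1 + p_2·(x_2/x_1)) and x_2* = (x_2/x_1)·x_1*.
Numerically x_2/x_1 = 0.222938, so x_1* = 128/(4 + 38·0.222938) = 10.2633.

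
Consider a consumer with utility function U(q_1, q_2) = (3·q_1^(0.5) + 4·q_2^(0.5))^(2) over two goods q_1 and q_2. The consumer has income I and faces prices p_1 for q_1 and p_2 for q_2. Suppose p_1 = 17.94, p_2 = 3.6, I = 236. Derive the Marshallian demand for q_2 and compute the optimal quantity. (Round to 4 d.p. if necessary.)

With the ratio pinned down, the budget gives q_1* = I/(p_1 + p_2·(q_2/q_1)) and q_2* = (q_2/q_1)·q_1*.
Numerically q_2/q_1 = 44.148642, so q_1* = 236/(17.94 + 3.6·44.148642) = 1.3343 and q_2* = 44.148642·1.3343 = 58.9064.

q_2* = 58.9064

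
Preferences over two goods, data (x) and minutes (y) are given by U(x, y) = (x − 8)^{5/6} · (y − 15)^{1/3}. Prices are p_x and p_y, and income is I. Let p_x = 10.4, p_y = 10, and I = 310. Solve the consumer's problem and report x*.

Discretionary income = 310 − 8·10.4 − 15·10 = 76.8; x* = 8 + 5/7·76.8/10.4 = 13.2747.

x* = 13.2747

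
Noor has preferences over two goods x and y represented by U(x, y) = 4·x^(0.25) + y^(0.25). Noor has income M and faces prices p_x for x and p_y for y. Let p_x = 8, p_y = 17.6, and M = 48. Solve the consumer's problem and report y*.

y* = 0.2946

From the CES first-order condition, 4·(y/x)^(0.75) = p_x/p_y.
Solve for the ratio: y/x = [(1/4)·p_x/p_y]^(4/3).
Substitute y = (y/x)·x into the budget: x* = M/(p_x + p_y·(y/x)).
Numerically y/x = 0.055041, so x* = 48/(8 + 17.6·0.055041) = 5.3519 and y* = 0.055041·5.3519 = 0.2946.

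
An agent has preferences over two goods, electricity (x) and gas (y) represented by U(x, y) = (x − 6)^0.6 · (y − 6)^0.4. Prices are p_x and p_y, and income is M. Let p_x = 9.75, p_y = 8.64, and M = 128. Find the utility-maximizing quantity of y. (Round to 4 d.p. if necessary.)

y* = 6.8176

MRS = (3/2)·(y−6)/(x−6). Tangency with p_x/p_y gives y−6 = (2/3)·(p_x/p_y)·(x−6).
After buying the subsistence bundle (6, 6), a share 0.6 of the remaining income goes to x: x* = 6 + 0.6·(M − 6p_x − 6p_y)/p_x.
Discretionary income = 128 − 6·9.75 − 6·8.64 = 17.66; y* = 6 + 0.4·17.66/8.64 = 6.8176.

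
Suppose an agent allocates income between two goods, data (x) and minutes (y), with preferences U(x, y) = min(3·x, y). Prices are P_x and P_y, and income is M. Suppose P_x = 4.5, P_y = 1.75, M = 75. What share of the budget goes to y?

With perfect complements, no substitution: consume in ratio x:y = 1:3.
Budget: P_x·x + P_y·3·x = M, so (P_x + 3·P_y)·x = M.
Demand: x*(P_x,P_y,M) = M/(P_x + 3·P_y), y* = 3·M/(P_x + 3·P_y).
Here 4.5 + 3·1.75 = 9.75, giving x* = 7.6923 and y* = 23.0769.
Expenditure on y: 1.75·23.0769 = 40.3846; share = 0.5385.

share on y = 0.5385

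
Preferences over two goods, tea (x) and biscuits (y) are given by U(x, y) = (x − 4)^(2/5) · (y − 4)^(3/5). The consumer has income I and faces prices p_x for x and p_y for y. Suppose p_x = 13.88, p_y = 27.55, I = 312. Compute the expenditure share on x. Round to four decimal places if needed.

Let x' = x−4, y' = y−4. MRS = (2/3)·y'/x' = p_x/p_y.
After buying the subsistence bundle (4, 4), a share 0.4 of the remaining income goes to x: x* = 4 + 0.4·(I − 4p_x − 4p_y)/p_x.
Discretionary income = 312 − 4·13.88 − 4·27.55 = 146.28; x* = 4 + 0.4·146.28/13.88 = 8.2156; y* = 4 + 0.6·146.28/27.55 = 7.1858.
Expenditure on x: 13.88·8.2156 = 114.032; share = 0.3655.

share on x = 0.3655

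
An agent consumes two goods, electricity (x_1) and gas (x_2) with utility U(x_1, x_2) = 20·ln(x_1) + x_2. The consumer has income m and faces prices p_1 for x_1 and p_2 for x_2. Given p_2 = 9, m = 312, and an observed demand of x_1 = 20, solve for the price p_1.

Set MRS = p_1/p_2: (20/x_1)/1 = p_1/p_2.
So x_1*(p_1,p_2) = 20·p_2/p_1, independent of income; and x_2* = (m − 20·p_2)/p_2.
Set x_1* = 20 in the demand function and solve for p_1: p_1 = 9.

p_1 = 9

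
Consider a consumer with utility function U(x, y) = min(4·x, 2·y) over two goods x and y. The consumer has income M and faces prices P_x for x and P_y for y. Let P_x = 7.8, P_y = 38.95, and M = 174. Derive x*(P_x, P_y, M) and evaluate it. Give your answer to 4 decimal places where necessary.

Leontief preferences: the optimum is at the kink where x/2 = y/4, i.e. y = 2·x.
Budget: P_x·x + P_y·2·x = M, so (2·P_x + 4·P_y)·x = 2·M.
Demand: x*(P_x,P_y,M) = 2·M/(2·P_x + 4·P_y), y* = 4·M/(2·P_x + 4·P_y).
Here 2·7.8 + 4·38.95 = 171.4, giving x* = 2.0303.

x* = 2.0303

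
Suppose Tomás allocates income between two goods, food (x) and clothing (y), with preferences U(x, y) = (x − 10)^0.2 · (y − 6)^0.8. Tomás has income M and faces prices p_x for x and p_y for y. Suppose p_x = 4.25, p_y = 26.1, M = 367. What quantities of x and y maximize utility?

This is Cobb-Douglas in (x−10, y−6): tangency gives 0.2·p_y·(y−6) = 0.8·p_x·(x−10).
After buying the subsistence bundle (10, 6), a share 0.2 of the remaining income goes to x: x* = 10 + 0.2·(M − 10p_x − 6p_y)/p_x.
Discretionary income = 367 − 10·4.25 − 6·26.1 = 167.9; x* = 10 + 0.2·167.9/4.25 = 17.9012; y* = 6 + 0.8·167.9/26.1 = 11.1464.

x* = 17.9012, y* = 11.1464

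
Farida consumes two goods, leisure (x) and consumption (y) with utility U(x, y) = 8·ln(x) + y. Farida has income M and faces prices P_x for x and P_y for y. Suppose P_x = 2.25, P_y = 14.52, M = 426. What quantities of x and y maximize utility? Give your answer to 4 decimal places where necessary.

x* = 51.6267, y* = 21.3388

At the given prices: x* = 8·14.52/2.25 = 51.6267, and y* = 21.3388.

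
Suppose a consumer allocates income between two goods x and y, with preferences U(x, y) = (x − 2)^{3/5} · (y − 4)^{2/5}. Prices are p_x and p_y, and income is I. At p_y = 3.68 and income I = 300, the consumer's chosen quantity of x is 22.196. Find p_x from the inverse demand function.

This is Cobb-Douglas in (x−2, y−4): tangency gives 0.6·p_y·(y−4) = 0.4·p_x·(x−2).
Substituting into the budget: x* = 2 + 0.6·(I − 2·p_x − 4·p_y)/p_x, and y* = 4 + 0.4·(…)/p_y.
Set x* = 22.196 in the demand function and solve for p_x: p_x = 8.

p_x = 8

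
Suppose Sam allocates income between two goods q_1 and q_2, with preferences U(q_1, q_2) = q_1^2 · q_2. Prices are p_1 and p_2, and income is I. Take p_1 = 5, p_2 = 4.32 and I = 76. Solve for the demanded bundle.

q_1* = 10.1333, q_2* = 5.8642

MU_q_1/MU_q_2 = (2·q_2)/(q_1); tangency sets this equal to p_1/p_2.
So 2·p_2·q_2 = p_1·q_1; combined with the budget, a share 2/3 of income goes to q_1.
Demand: q_1*(p_1,p_2,I) = 2/3·I/p_1 and q_2* = 1/3·I/p_2.
At p_1=5, p_2=4.32, I=76: q_1* = 2/3·76/5 = 10.1333, q_2* = 5.8642.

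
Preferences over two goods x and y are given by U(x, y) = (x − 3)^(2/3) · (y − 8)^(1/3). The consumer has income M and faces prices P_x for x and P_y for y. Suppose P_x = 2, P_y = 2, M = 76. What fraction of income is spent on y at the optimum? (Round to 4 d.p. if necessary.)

share on y = 0.4474

MRS = 2·(y−8)/(x−3). Tangency with P_x/P_y gives y−8 = (1/2)·(P_x/P_y)·(x−3).
After buying the subsistence bundle (3, 8), a share 2/3 of the remaining income goes to x: x* = 3 + 2/3·(M − 3P_x − 8P_y)/P_x.
Discretionary income = 76 − 3·2 − 8·2 = 54; x* = 3 + 2/3·54/2 = 21; y* = 8 + 1/3·54/2 = 17.
Expenditure on y: 2·17 = 34; share = 0.4474.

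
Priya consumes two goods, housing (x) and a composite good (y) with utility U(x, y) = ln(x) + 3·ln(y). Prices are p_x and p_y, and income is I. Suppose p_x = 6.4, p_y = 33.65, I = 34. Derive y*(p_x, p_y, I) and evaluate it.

MU_x/MU_y = (y)/(3·x); tangency sets this equal to p_x/p_y.
Rearranging, p_y·y = 3·p_x·x. Substituting into the budget gives p_x·x·(1 + 3) = I.
Demand: x*(p_x,p_y,I) = 0.25·I/p_x and y* = 0.75·I/p_y.
At p_x=6.4, p_y=33.65, I=34: y* = 0.75·34/33.65 = 0.7578.

y* = 0.7578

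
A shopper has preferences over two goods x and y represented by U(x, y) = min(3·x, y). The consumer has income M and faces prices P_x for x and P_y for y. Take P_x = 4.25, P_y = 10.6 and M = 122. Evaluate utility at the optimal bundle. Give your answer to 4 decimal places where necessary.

With perfect complements, no substitution: consume in ratio x:y = 1:3.
Budget: P_x·x + P_y·3·x = M, so (P_x + 3·P_y)·x = M.
Demand: x*(P_x,P_y,M) = M/(P_x + 3·P_y), y* = 3·M/(P_x + 3·P_y).
Here 4.25 + 3·10.6 = 36.05, giving x* = 3.3842 and y* = 10.1526.
Utility at the optimum: U(3.3842, 10.1526) = 10.1526.

V = 10.1526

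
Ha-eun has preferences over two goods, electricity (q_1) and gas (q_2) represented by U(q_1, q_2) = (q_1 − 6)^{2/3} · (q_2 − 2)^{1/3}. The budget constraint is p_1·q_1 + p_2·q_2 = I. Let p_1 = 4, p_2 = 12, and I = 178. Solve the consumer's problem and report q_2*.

This is Cobb-Douglas in (q_1−6, q_2−2): tangency gives 2/3·p_2·(q_2−2) = 1/3·p_1·(q_1−6).
After buying the subsistence bundle (6, 2), a share 2/3 of the remaining income goes to q_1: q_1* = 6 + 2/3·(I − 6p_1 − 2p_2)/p_1.
Discretionary income = 178 − 6·4 − 2·12 = 130; q_2* = 2 + 1/3·130/12 = 5.6111.

q_2* = 5.6111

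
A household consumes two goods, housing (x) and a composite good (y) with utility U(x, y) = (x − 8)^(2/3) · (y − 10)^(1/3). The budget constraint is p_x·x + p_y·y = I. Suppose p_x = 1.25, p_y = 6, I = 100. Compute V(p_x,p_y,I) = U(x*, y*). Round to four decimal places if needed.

This is Cobb-Douglas in (x−8, y−10): tangency gives 2/3·p_y·(y−10) = 1/3·p_x·(x−8).
Substituting into the budget: x* = 8 + 2/3·(I − 8·p_x − 10·p_y)/p_x, and y* = 10 + 1/3·(…)/p_y.
Discretionary income = 100 − 8·1.25 − 10·6 = 30; x* = 8 + 2/3·30/1.25 = 24; y* = 10 + 1/3·30/6 = 11.6667.
Utility at the optimum: U(24, 11.6667) = 7.5283.

V = 7.5283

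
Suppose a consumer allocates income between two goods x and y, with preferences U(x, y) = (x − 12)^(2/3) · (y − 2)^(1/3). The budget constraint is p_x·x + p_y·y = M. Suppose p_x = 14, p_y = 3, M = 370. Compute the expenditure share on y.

MRS = 2·(y−2)/(x−12). Tangency with p_x/p_y gives y−2 = (1/2)·(p_x/p_y)·(x−12).
After buying the subsistence bundle (12, 2), a share 2/3 of the remaining income goes to x: x* = 12 + 2/3·(M − 12p_x − 2p_y)/p_x.
Discretionary income = 370 − 12·14 − 2·3 = 196; x* = 12 + 2/3·196/14 = 21.3333; y* = 2 + 1/3·196/3 = 23.7778.
Expenditure on y: 3·23.7778 = 71.3333; share = 0.1928.

share on y = 0.1928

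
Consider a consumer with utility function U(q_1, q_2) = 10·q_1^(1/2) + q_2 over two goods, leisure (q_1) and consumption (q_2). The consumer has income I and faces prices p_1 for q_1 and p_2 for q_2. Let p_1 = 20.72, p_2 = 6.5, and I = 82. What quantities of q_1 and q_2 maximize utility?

Set MRS = p_1/p_2: 5·q_1^(−1/2) = p_1/p_2.
Solve: √q_1 = 5·p_2/p_1, so q_1*(p_1,p_2) = (5·p_2/p_1)², and q_2* = (I − p_1·q_1*)/p_2.
Plugging in: q_1* = (5·6.5/20.72)² = 2.4603, q_2* = 4.7727.

q_1* = 2.4603, q_2* = 4.7727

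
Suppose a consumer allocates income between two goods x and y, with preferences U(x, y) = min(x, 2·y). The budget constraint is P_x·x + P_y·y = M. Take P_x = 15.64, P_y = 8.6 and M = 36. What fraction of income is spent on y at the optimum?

With perfect complements, no substitution: consume in ratio x:y = 2:1.
Budget: P_x·x + P_y·(1/2)·x = M, so (2·P_x + P_y)·x = 2·M.
Demand: x*(P_x,P_y,M) = 2·M/(2·P_x + P_y), y* = M/(2·P_x + P_y).
Here 2·15.64 + 8.6 = 39.88, giving x* = 1.8054 and y* = 0.9027.
Expenditure on y: 8.6·0.9027 = 7.7633; share = 0.2156.

share on y = 0.2156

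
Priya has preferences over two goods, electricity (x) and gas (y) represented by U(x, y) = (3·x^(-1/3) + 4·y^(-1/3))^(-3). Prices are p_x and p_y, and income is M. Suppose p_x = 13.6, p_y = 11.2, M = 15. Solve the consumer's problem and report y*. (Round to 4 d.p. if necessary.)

With the ratio pinned down, the budget gives x* = M/(p_x + p_y·(y/x)) and y* = (y/x)·x*.
Numerically y/x = 1.435307, so x* = 15/(13.6 + 11.2·1.435307) = 0.5055 and y* = 1.435307·0.5055 = 0.7255.

y* = 0.7255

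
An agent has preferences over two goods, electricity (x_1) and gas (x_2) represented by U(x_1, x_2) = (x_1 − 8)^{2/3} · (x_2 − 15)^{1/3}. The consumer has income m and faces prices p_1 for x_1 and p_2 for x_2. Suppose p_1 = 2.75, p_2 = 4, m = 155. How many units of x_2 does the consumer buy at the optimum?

MRS = 2·(x_2−15)/(x_1−8). Tangency with p_1/p_2 gives x_2−15 = (1/2)·(p_1/p_2)·(x_1−8).
After buying the subsistence bundle (8, 15), a share 2/3 of the remaining income goes to x_1: x_1* = 8 + 2/3·(m − 8p_1 − 15p_2)/p_1.
Discretionary income = 155 − 8·2.75 − 15·4 = 73; x_2* = 15 + 1/3·73/4 = 21.0833.

x_2* = 21.0833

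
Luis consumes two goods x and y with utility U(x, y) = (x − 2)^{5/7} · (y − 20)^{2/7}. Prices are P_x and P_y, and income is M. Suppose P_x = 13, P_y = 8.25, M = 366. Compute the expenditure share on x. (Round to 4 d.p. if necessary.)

share on x = 0.4126

MRS = (5/2)·(y−20)/(x−2). Tangency with P_x/P_y gives y−20 = (2/5)·(P_x/P_y)·(x−2).
After buying the subsistence bundle (2, 20), a share 5/7 of the remaining income goes to x: x* = 2 + 5/7·(M − 2P_x − 20P_y)/P_x.
Discretionary income = 366 − 2·13 − 20·8.25 = 175; x* = 2 + 5/7·175/13 = 11.6154; y* = 20 + 2/7·175/8.25 = 26.0606.
Expenditure on x: 13·11.6154 = 151; share = 0.4126.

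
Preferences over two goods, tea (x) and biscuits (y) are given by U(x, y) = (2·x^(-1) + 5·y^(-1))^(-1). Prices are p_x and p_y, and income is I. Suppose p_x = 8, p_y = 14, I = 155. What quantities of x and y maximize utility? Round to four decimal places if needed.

MU_x ∝ 2·x^(-2), MU_y ∝ 5·y^(-2), so MRS = (2/5)·(y/x)^(2) = p_x/p_y.
Hence y/x = ((5/2)·p_x/p_y)^(1/(2)), i.e. raised to the 0.5 power.
Substitute y = (y/x)·x into the budget: x* = I/(p_x + p_y·(y/x)).
Numerically y/x = 1.195229, so x* = 155/(8 + 14·1.195229) = 6.2669 and y* = 1.195229·6.2669 = 7.4904.

x* = 6.2669, y* = 7.4904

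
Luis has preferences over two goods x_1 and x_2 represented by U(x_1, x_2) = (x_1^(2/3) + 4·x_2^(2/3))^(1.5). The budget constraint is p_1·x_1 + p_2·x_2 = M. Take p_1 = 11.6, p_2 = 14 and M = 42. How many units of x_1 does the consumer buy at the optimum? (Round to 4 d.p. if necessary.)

x_1* = 0.0806

From the CES first-order condition, (1/4)·(x_2/x_1)^(1/3) = p_1/p_2.
Hence x_2/x_1 = (4·p_1/p_2)^(1/(1/3)), i.e. raised to the 3 power.
Substitute x_2 = (x_2/x_1)·x_1 into the budget: x_1* = M/(p_1 + p_2·(x_2/x_1)).
Numerically x_2/x_1 = 36.405738, so x_1* = 42/(11.6 + 14·36.405738) = 0.0806.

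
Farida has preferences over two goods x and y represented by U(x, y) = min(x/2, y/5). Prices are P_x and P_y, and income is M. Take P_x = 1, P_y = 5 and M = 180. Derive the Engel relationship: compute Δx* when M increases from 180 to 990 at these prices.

Δx* = 60

Demand: x*(P_x,P_y,M) = 2·M/(2·P_x + 5·P_y), y* = 5·M/(2·P_x + 5·P_y).
Here 2·1 + 5·5 = 27, giving x* = 13.3333.
At M' = 990: x* = 73.3333. Change: 73.3333 − 13.3333 = 60.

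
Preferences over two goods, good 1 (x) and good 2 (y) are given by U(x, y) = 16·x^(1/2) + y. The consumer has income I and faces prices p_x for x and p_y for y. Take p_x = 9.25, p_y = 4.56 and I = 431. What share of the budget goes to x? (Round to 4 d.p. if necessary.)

MU_x = 8/√x, MU_y = 1. Tangency: 8/√x = p_x/p_y.
Solve: √x = 8·p_y/p_x, so x*(p_x,p_y) = (8·p_y/p_x)², and y* = (I − p_x·x*)/p_y.
Plugging in: x* = (8·4.56/9.25)² = 15.5534, y* = 62.9673.
Expenditure on x: 9.25·15.5534 = 143.8692; share = 0.3338.

share on x = 0.3338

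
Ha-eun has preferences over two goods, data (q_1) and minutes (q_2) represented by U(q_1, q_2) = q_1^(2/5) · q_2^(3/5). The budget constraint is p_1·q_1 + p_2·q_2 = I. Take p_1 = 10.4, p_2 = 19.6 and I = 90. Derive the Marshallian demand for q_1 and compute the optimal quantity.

q_1* = 3.4615

Tangency: MRS = (2/3)·q_2/q_1 = p_1/p_2.
So 0.4·p_2·q_2 = 0.6·p_1·q_1; combined with the budget, a share 0.4 of income goes to q_1.
Demand: q_1*(p_1,p_2,I) = 0.4·I/p_1 and q_2* = 0.6·I/p_2.
At p_1=10.4, p_2=19.6, I=90: q_1* = 0.4·90/10.4 = 3.4615.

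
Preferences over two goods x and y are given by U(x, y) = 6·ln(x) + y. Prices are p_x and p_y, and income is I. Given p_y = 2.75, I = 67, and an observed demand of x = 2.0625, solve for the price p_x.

p_x = 8

Set MRS = p_x/p_y: (6/x)/1 = p_x/p_y.
So x*(p_x,p_y) = 6·p_y/p_x, independent of income; and y* = (I − 6·p_y)/p_y.
Set x* = 2.0625 in the demand function and solve for p_x: p_x = 8.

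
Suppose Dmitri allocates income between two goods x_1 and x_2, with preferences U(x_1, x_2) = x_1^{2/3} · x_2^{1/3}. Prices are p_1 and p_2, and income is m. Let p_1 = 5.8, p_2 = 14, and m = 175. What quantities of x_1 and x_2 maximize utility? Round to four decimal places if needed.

x_1* = 20.1149, x_2* = 4.1667

The MRS is 2·x_2/x_1. Set MRS = p_1/p_2.
Rearranging, p_2·x_2 = (1/2)·p_1·x_1. Substituting into the budget gives p_1·x_1·(1 + (1/2)) = m.
Demand: x_1*(p_1,p_2,m) = 2/3·m/p_1 and x_2* = 1/3·m/p_2.
At p_1=5.8, p_2=14, m=175: x_1* = 2/3·175/5.8 = 20.1149, x_2* = 4.1667.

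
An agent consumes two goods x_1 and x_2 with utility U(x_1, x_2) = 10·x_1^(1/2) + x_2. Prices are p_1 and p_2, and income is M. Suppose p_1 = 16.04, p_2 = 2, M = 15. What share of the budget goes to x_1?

Set MRS = p_1/p_2: 5·x_1^(−1/2) = p_1/p_2.
Solve: √x_1 = 5·p_2/p_1, so x_1*(p_1,p_2) = (5·p_2/p_1)², and x_2* = (M − p_1·x_1*)/p_2.
Plugging in: x_1* = (5·2/16.04)² = 0.3887, x_2* = 4.3828.
Expenditure on x_1: 16.04·0.3887 = 6.2344; share = 0.4156.

share on x_1 = 0.4156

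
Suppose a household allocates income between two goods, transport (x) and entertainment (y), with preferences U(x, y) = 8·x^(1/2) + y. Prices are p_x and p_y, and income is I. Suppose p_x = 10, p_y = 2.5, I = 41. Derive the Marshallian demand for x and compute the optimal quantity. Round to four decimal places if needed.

MU_x = 4/√x, MU_y = 1. Tangency: 4/√x = p_x/p_y.
Thus x* = (4·p_y/p_x)² — independent of I — with the rest of income spent on y.
Plugging in: x* = (4·2.5/10)² = 1.

x* = 1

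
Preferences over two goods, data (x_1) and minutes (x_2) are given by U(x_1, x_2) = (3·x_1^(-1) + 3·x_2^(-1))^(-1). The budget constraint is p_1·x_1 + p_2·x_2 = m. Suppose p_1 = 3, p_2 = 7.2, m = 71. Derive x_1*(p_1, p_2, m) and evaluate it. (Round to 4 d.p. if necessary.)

x_1* = 9.284

MRS = MU_x_1/MU_x_2 = (x_2/x_1)^(2). Set equal to p_1/p_2.
Hence x_2/x_1 = (p_1/p_2)^(1/(2)), i.e. raised to the 0.5 power.
Substitute x_2 = (x_2/x_1)·x_1 into the budget: x_1* = m/(p_1 + p_2·(x_2/x_1)).
Numerically x_2/x_1 = 0.645497, so x_1* = 71/(3 + 7.2·0.645497) = 9.284.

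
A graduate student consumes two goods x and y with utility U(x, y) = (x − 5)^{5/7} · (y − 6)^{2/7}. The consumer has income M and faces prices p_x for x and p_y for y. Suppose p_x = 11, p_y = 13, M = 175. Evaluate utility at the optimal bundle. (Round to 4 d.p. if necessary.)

MRS = (5/2)·(y−6)/(x−5). Tangency with p_x/p_y gives y−6 = (2/5)·(p_x/p_y)·(x−5).
Substituting into the budget: x* = 5 + 5/7·(M − 5·p_x − 6·p_y)/p_x, and y* = 6 + 2/7·(…)/p_y.
Discretionary income = 175 − 5·11 − 6·13 = 42; x* = 5 + 5/7·42/11 = 7.7273; y* = 6 + 2/7·42/13 = 6.9231.
Utility at the optimum: U(7.7273, 6.9231) = 2.0013.

V = 2.0013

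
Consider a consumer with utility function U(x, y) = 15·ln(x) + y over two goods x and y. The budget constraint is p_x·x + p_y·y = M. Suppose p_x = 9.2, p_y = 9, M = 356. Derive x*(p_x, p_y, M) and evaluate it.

MU_x = 15/x, MU_y = 1. Tangency: 15/x = p_x/p_y.
So x*(p_x,p_y) = 15·p_y/p_x, independent of income; and y* = (M − 15·p_y)/p_y.
At the given prices: x* = 15·9/9.2 = 14.6739.

x* = 14.6739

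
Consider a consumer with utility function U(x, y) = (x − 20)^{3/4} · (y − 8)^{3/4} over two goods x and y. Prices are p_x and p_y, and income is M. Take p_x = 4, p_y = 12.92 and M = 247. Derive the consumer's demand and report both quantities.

x* = 27.955, y* = 10.4628

Let x' = x−20, y' = y−8. MRS = y'/x' = p_x/p_y.
After buying the subsistence bundle (20, 8), a share 0.5 of the remaining income goes to x: x* = 20 + 0.5·(M − 20p_x − 8p_y)/p_x.
Discretionary income = 247 − 20·4 − 8·12.92 = 63.64; x* = 20 + 0.5·63.64/4 = 27.955; y* = 8 + 0.5·63.64/12.92 = 10.4628.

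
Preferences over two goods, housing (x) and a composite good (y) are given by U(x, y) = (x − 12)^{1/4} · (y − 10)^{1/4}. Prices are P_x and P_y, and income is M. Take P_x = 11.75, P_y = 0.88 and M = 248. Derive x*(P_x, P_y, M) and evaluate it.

x* = 16.1787

MRS = (y−10)/(x−12). Tangency with P_x/P_y gives y−10 = (P_x/P_y)·(x−12).
After buying the subsistence bundle (12, 10), a share 0.5 of the remaining income goes to x: x* = 12 + 0.5·(M − 12P_x − 10P_y)/P_x.
Discretionary income = 248 − 12·11.75 − 10·0.88 = 98.2; x* = 12 + 0.5·98.2/11.75 = 16.1787.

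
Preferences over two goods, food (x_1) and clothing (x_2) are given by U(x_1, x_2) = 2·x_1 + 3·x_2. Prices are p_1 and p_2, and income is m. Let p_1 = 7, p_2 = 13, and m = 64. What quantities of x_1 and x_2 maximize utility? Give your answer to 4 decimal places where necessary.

x_1* = 9.1429, x_2* = 0

Perfect substitutes: compare marginal utility per dollar. 2/p_1 vs 3/p_2 → 0.2857 vs 0.2308.
x_1 gives more utility per dollar, so spend all income on x_1: x_1* = m/p_1, x_2* = 0.
Numerically: x_1* = 9.1429, x_2* = 0.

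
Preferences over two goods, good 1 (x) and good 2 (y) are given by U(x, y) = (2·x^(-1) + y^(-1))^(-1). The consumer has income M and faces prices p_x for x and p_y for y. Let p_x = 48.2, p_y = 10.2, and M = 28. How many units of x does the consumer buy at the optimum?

From the CES first-order condition, 2·(y/x)^(2) = p_x/p_y.
Solve for the ratio: y/x = [(1/2)·p_x/p_y]^(0.5).
Substitute y = (y/x)·x into the budget: x* = M/(p_x + p_y·(y/x)).
Numerically y/x = 1.537122, so x* = 28/(48.2 + 10.2·1.537122) = 0.4383.

x* = 0.4383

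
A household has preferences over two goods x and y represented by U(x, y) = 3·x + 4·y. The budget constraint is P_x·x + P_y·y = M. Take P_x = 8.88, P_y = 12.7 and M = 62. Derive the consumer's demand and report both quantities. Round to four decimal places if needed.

Linear utility — the consumer picks whichever good has higher MU/price: 3/8.88 = 0.3378 vs 4/12.7 = 0.315.
x gives more utility per dollar, so spend all income on x: x* = M/P_x, y* = 0.
Numerically: x* = 6.982, y* = 0.

x* = 6.982, y* = 0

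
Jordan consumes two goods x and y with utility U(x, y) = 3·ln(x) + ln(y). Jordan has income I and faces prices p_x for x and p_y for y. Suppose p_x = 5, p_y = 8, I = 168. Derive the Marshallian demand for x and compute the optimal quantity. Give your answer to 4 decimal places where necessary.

x* = 25.2

The MRS is 3·y/x. Set MRS = p_x/p_y.
So 3·p_y·y = p_x·x; combined with the budget, a share 0.75 of income goes to x.
Demand: x*(p_x,p_y,I) = 0.75·I/p_x and y* = 0.25·I/p_y.
At p_x=5, p_y=8, I=168: x* = 0.75·168/5 = 25.2.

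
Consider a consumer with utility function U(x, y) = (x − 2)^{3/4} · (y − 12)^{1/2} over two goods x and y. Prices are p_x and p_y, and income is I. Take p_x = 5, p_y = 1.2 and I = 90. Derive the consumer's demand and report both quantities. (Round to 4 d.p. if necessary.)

x* = 9.872, y* = 33.8667

This is Cobb-Douglas in (x−2, y−12): tangency gives 0.75·p_y·(y−12) = 0.5·p_x·(x−2).
After buying the subsistence bundle (2, 12), a share 0.6 of the remaining income goes to x: x* = 2 + 0.6·(I − 2p_x − 12p_y)/p_x.
Discretionary income = 90 − 2·5 − 12·1.2 = 65.6; x* = 2 + 0.6·65.6/5 = 9.872; y* = 12 + 0.4·65.6/1.2 = 33.8667.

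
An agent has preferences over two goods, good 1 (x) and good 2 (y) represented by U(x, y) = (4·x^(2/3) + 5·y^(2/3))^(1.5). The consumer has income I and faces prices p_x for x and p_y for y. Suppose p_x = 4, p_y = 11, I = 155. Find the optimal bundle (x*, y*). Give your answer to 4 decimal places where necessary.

MU_x ∝ 4·x^(-1/3), MU_y ∝ 5·y^(-1/3), so MRS = (4/5)·(y/x)^(1/3) = p_x/p_y.
Solve for the ratio: y/x = [(5/4)·p_x/p_y]^(3).
Substitute y = (y/x)·x into the budget: x* = I/(p_x + p_y·(y/x)).
Numerically y/x = 0.093914, so x* = 155/(4 + 11·0.093914) = 30.7964 and y* = 0.093914·30.7964 = 2.8922.

x* = 30.7964, y* = 2.8922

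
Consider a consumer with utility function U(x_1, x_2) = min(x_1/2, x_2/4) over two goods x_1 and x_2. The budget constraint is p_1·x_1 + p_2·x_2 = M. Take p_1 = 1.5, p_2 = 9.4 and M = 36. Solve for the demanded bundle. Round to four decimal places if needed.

With perfect complements, no substitution: consume in ratio x_1:x_2 = 2:4.
Budget: p_1·x_1 + p_2·2·x_1 = M, so (2·p_1 + 4·p_2)·x_1 = 2·M.
Demand: x_1*(p_1,p_2,M) = 2·M/(2·p_1 + 4·p_2), x_2* = 4·M/(2·p_1 + 4·p_2).
Here 2·1.5 + 4·9.4 = 40.6, giving x_1* = 1.7734 and x_2* = 3.5468.

x_1* = 1.7734, x_2* = 3.5468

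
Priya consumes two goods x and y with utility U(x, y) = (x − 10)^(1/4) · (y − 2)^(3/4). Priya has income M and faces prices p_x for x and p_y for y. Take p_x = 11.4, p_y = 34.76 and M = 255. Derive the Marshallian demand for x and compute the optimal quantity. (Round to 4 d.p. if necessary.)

x* = 11.5675

This is Cobb-Douglas in (x−10, y−2): tangency gives 0.25·p_y·(y−2) = 0.75·p_x·(x−10).
After buying the subsistence bundle (10, 2), a share 0.25 of the remaining income goes to x: x* = 10 + 0.25·(M − 10p_x − 2p_y)/p_x.
Discretionary income = 255 − 10·11.4 − 2·34.76 = 71.48; x* = 10 + 0.25·71.48/11.4 = 11.5675.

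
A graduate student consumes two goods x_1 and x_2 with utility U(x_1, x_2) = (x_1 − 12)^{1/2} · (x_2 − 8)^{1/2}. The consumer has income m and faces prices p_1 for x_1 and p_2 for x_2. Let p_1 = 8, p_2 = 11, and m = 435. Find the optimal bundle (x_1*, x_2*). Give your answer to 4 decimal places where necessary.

x_1* = 27.6875, x_2* = 19.4091

MRS = (x_2−8)/(x_1−12). Tangency with p_1/p_2 gives x_2−8 = (p_1/p_2)·(x_1−12).
After buying the subsistence bundle (12, 8), a share 0.5 of the remaining income goes to x_1: x_1* = 12 + 0.5·(m − 12p_1 − 8p_2)/p_1.
Discretionary income = 435 − 12·8 − 8·11 = 251; x_1* = 12 + 0.5·251/8 = 27.6875; x_2* = 8 + 0.5·251/11 = 19.4091.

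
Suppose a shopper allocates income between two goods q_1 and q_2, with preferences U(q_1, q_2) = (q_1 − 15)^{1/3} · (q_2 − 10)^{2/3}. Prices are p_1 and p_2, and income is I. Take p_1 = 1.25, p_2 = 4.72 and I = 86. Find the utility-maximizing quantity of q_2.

MRS = (1/2)·(q_2−10)/(q_1−15). Tangency with p_1/p_2 gives q_2−10 = 2·(p_1/p_2)·(q_1−15).
After buying the subsistence bundle (15, 10), a share 1/3 of the remaining income goes to q_1: q_1* = 15 + 1/3·(I − 15p_1 − 10p_2)/p_1.
Discretionary income = 86 − 15·1.25 − 10·4.72 = 20.05; q_2* = 10 + 2/3·20.05/4.72 = 12.8319.

q_2* = 12.8319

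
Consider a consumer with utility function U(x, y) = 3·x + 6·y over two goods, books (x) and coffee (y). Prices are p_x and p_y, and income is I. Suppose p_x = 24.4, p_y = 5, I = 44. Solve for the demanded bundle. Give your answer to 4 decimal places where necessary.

Linear utility — the consumer picks whichever good has higher MU/price: 3/24.4 = 0.123 vs 6/5 = 1.2.
y gives more utility per dollar, so spend all income on y: y* = I/p_y, x* = 0.
Numerically: x* = 0, y* = 8.8.

x* = 0, y* = 8.8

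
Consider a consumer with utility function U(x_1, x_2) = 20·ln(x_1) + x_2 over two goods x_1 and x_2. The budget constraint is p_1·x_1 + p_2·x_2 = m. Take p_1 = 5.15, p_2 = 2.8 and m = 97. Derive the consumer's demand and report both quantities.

x_1* = 10.8738, x_2* = 14.6429

Set MRS = p_1/p_2: (20/x_1)/1 = p_1/p_2.
So x_1*(p_1,p_2) = 20·p_2/p_1, independent of income; and x_2* = (m − 20·p_2)/p_2.
At the given prices: x_1* = 20·2.8/5.15 = 10.8738, and x_2* = 14.6429.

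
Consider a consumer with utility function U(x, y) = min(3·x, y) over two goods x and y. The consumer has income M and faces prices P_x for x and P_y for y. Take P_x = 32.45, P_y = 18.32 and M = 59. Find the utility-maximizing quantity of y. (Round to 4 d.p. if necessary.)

Demand: x*(P_x,P_y,M) = M/(P_x + 3·P_y), y* = 3·M/(P_x + 3·P_y).
Here 32.45 + 3·18.32 = 87.41, giving y* = 2.0249.

y* = 2.0249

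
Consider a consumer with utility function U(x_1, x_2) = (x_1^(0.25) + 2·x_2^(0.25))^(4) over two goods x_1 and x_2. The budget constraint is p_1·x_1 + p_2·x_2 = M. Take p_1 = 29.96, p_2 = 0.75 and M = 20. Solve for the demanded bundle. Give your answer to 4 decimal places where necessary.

x_1* = 0.0694, x_2* = 23.8929

From the CES first-order condition, (1/2)·(x_2/x_1)^(0.75) = p_1/p_2.
Solve for the ratio: x_2/x_1 = [2·p_1/p_2]^(4/3).
Substitute x_2 = (x_2/x_1)·x_1 into the budget: x_1* = M/(p_1 + p_2·(x_2/x_1)).
Numerically x_2/x_1 = 344.09687, so x_1* = 20/(29.96 + 0.75·344.09687) = 0.0694 and x_2* = 344.09687·0.0694 = 23.8929.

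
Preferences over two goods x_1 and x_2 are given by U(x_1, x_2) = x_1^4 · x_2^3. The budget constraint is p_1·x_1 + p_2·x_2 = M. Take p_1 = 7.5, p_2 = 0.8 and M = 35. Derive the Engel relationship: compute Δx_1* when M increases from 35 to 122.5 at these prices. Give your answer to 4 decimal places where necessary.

Δx_1* = 6.6667

MU_x_1/MU_x_2 = (4·x_2)/(3·x_1); tangency sets this equal to p_1/p_2.
Rearranging, p_2·x_2 = (3/4)·p_1·x_1. Substituting into the budget gives p_1·x_1·(1 + (3/4)) = M.
Demand: x_1*(p_1,p_2,M) = 4/7·M/p_1 and x_2* = 3/7·M/p_2.
At p_1=7.5, p_2=0.8, M=35: x_1* = 4/7·35/7.5 = 2.6667.
At M' = 122.5: x_1* = 9.3333. Change: 9.3333 − 2.6667 = 6.6667.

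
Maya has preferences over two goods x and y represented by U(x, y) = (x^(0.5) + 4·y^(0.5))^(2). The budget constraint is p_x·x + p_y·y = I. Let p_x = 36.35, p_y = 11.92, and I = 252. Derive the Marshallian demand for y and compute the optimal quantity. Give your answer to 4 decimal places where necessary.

MRS = MU_x/MU_y = (1/4)·(y/x)^(0.5). Set equal to p_x/p_y.
Hence y/x = (4·p_x/p_y)^(1/(0.5)), i.e. raised to the 2 power.
Substitute y = (y/x)·x into the budget: x* = I/(p_x + p_y·(y/x)).
Numerically y/x = 148.790877, so x* = 252/(36.35 + 11.92·148.790877) = 0.1392 and y* = 148.790877·0.1392 = 20.7164.

y* = 20.7164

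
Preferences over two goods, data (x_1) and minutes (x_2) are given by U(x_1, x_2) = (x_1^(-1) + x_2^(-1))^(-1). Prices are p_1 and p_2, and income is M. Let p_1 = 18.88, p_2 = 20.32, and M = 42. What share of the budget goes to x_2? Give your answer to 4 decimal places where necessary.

share on x_2 = 0.5092

MU_x_1 ∝ x_1^(-2), MU_x_2 ∝ x_2^(-2), so MRS = (x_2/x_1)^(2) = p_1/p_2.
Solve for the ratio: x_2/x_1 = [p_1/p_2]^(0.5).
Substitute x_2 = (x_2/x_1)·x_1 into the budget: x_1* = M/(p_1 + p_2·(x_2/x_1)).
Numerically x_2/x_1 = 0.963916, so x_1* = 42/(18.88 + 20.32·0.963916) = 1.0919 and x_2* = 0.963916·1.0919 = 1.0525.
Expenditure on x_2: 20.32·1.0525 = 21.3858; share = 0.5092.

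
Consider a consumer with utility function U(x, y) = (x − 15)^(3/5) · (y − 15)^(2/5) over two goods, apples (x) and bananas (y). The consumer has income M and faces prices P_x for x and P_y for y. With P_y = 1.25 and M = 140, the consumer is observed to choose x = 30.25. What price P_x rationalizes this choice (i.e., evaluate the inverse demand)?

P_x = 3

This is Cobb-Douglas in (x−15, y−15): tangency gives 0.6·P_y·(y−15) = 0.4·P_x·(x−15).
After buying the subsistence bundle (15, 15), a share 0.6 of the remaining income goes to x: x* = 15 + 0.6·(M − 15P_x − 15P_y)/P_x.
Set x* = 30.25 in the demand function and solve for P_x: P_x = 3.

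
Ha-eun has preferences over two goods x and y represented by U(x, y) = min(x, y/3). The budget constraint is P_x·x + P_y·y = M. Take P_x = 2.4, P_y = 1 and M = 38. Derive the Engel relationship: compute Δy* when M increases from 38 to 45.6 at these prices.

Δy* = 4.2222

Leontief preferences: the optimum is at the kink where x/1 = y/3, i.e. y = 3·x.
Budget: P_x·x + P_y·3·x = M, so (P_x + 3·P_y)·x = M.
Demand: x*(P_x,P_y,M) = M/(P_x + 3·P_y), y* = 3·M/(P_x + 3·P_y).
Here 2.4 + 3·1 = 5.4, giving y* = 21.1111.
At M' = 45.6: y* = 25.3333. Change: 25.3333 − 21.1111 = 4.2222.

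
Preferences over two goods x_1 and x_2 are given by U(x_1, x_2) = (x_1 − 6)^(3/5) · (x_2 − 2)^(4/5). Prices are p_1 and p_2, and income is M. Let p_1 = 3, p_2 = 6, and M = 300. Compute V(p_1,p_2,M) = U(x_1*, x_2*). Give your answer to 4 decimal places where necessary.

Let x_1' = x_1−6, x_2' = x_2−2. MRS = (3/4)·x_2'/x_1' = p_1/p_2.
After buying the subsistence bundle (6, 2), a share 3/7 of the remaining income goes to x_1: x_1* = 6 + 3/7·(M − 6p_1 − 2p_2)/p_1.
Discretionary income = 300 − 6·3 − 2·6 = 270; x_1* = 6 + 3/7·270/3 = 44.5714; x_2* = 2 + 4/7·270/6 = 27.7143.
Utility at the optimum: U(44.5714, 27.7143) = 120.1985.

V = 120.1985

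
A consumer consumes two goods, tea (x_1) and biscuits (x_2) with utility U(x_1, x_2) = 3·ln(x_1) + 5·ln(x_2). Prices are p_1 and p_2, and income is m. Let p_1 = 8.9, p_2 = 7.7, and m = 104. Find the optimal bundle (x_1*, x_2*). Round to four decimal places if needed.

x_1* = 4.382, x_2* = 8.4416

MU_x_1/MU_x_2 = (3·x_2)/(5·x_1); tangency sets this equal to p_1/p_2.
Rearranging, p_2·x_2 = (5/3)·p_1·x_1. Substituting into the budget gives p_1·x_1·(1 + (5/3)) = m.
Demand: x_1*(p_1,p_2,m) = 0.375·m/p_1 and x_2* = 0.625·m/p_2.
At p_1=8.9, p_2=7.7, m=104: x_1* = 0.375·104/8.9 = 4.382, x_2* = 8.4416.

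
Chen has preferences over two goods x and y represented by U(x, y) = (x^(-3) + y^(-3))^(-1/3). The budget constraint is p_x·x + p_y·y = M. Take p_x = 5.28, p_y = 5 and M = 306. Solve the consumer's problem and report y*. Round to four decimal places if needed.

y* = 29.9748

MRS = MU_x/MU_y = (y/x)^(4). Set equal to p_x/p_y.
Solve for the ratio: y/x = [p_x/p_y]^(0.25).
With the ratio pinned down, the budget gives x* = M/(p_x + p_y·(y/x)) and y* = (y/x)·x*.
Numerically y/x = 1.013715, so x* = 306/(5.28 + 5·1.013715) = 29.5693 and y* = 1.013715·29.5693 = 29.9748.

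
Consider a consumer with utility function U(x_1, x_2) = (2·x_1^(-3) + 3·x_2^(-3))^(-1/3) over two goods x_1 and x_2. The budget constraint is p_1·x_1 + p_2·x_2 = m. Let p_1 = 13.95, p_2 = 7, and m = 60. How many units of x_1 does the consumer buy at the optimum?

MRS = MU_x_1/MU_x_2 = (2/3)·(x_2/x_1)^(4). Set equal to p_1/p_2.
Solve for the ratio: x_2/x_1 = [(3/2)·p_1/p_2]^(0.25).
Substitute x_2 = (x_2/x_1)·x_1 into the budget: x_1* = m/(p_1 + p_2·(x_2/x_1)).
Numerically x_2/x_1 = 1.314897, so x_1* = 60/(13.95 + 7·1.314897) = 2.5913.

x_1* = 2.5913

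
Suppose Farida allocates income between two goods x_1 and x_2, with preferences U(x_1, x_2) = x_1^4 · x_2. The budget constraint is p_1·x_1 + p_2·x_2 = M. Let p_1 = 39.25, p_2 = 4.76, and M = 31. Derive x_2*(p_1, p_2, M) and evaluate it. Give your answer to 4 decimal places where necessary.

Tangency: MRS = 4·x_2/x_1 = p_1/p_2.
So 4·p_2·x_2 = p_1·x_1; combined with the budget, a share 0.8 of income goes to x_1.
Demand: x_1*(p_1,p_2,M) = 0.8·M/p_1 and x_2* = 0.2·M/p_2.
At p_1=39.25, p_2=4.76, M=31: x_2* = 0.2·31/4.76 = 1.3025.

x_2* = 1.3025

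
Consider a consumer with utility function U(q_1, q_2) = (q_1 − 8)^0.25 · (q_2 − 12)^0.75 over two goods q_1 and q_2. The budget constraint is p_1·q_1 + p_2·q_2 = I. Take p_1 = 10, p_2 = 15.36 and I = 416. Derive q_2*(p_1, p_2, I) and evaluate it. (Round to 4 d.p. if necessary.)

q_2* = 19.4062

This is Cobb-Douglas in (q_1−8, q_2−12): tangency gives 0.25·p_2·(q_2−12) = 0.75·p_1·(q_1−8).
After buying the subsistence bundle (8, 12), a share 0.25 of the remaining income goes to q_1: q_1* = 8 + 0.25·(I − 8p_1 − 12p_2)/p_1.
Discretionary income = 416 − 8·10 − 12·15.36 = 151.68; q_2* = 12 + 0.75·151.68/15.36 = 19.4062.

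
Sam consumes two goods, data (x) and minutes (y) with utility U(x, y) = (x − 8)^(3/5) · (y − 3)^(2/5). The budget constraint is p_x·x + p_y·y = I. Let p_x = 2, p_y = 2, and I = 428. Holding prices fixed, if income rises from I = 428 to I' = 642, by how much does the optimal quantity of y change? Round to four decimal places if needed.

Δy* = 42.8

This is Cobb-Douglas in (x−8, y−3): tangency gives 0.6·p_y·(y−3) = 0.4·p_x·(x−8).
Substituting into the budget: x* = 8 + 0.6·(I − 8·p_x − 3·p_y)/p_x, and y* = 3 + 0.4·(…)/p_y.
Discretionary income = 428 − 8·2 − 3·2 = 406; y* = 3 + 0.4·406/2 = 84.2.
At I' = 642: y* = 127. Change: 127 − 84.2 = 42.8.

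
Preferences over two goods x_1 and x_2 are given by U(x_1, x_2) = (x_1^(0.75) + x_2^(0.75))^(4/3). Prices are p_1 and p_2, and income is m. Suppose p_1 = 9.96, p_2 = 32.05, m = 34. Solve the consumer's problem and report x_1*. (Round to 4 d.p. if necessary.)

MU_x_1 ∝ x_1^(-0.25), MU_x_2 ∝ x_2^(-0.25), so MRS = (x_2/x_1)^(0.25) = p_1/p_2.
Solve for the ratio: x_2/x_1 = [p_1/p_2]^(4).
With the ratio pinned down, the budget gives x_1* = m/(p_1 + p_2·(x_2/x_1)) and x_2* = (x_2/x_1)·x_1*.
Numerically x_2/x_1 = 0.009327, so x_1* = 34/(9.96 + 32.05·0.009327) = 3.3142.

x_1* = 3.3142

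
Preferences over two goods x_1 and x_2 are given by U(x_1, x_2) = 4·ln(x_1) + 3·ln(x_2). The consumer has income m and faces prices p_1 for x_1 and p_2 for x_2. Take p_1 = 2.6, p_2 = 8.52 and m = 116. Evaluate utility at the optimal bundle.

V = 18.2455

The MRS is (4/3)·x_2/x_1. Set MRS = p_1/p_2.
So 4·p_2·x_2 = 3·p_1·x_1; combined with the budget, a share 4/7 of income goes to x_1.
Demand: x_1*(p_1,p_2,m) = 4/7·m/p_1 and x_2* = 3/7·m/p_2.
At p_1=2.6, p_2=8.52, m=116: x_1* = 4/7·116/2.6 = 25.4945, x_2* = 5.835.
Utility at the optimum: U(25.4945, 5.835) = 18.2455.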